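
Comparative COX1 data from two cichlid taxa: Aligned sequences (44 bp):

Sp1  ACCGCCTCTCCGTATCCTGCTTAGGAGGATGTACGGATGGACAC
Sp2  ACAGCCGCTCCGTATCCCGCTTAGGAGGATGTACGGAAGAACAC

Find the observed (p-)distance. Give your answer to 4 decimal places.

The sequences differ at 5 of 44 positions (sites 3, 7, 18, 38, 40).
p = 5/44 = 0.113636… ≈ 0.1136 (to 4 d.p.).

0.1136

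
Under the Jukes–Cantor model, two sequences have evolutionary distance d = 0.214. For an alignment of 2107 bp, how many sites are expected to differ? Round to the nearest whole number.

Invert JC69: p = (3/4)(1 − e^(−4d/3)) = 0.75 × (1 − e^(-0.285333)) = 0.75 × (1 − 0.751764) = 0.186177.
Expected differing sites = pL ≈ 0.186177 × 2107 = 392.274939 ≈ 392.

392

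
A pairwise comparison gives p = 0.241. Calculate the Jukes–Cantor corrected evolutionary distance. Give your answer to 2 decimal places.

0.29

d = −(3/4) ln(1 − 4p/3) = −0.75 ln(1 − 0.321333) = −0.75 ln(0.678667)
  = −0.75 × (-0.387625) = 0.290719 substitutions/site.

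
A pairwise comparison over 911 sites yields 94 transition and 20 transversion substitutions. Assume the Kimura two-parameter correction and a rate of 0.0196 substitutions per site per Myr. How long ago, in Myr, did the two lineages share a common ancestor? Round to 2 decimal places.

3.59

P = 94/911 ≈ 0.103183 and Q = 20/911 ≈ 0.021954.
Under the Kimura two-parameter model, d = −½ ln(1 − 2P − Q) − ¼ ln(1 − 2Q).
1 − 2P − Q = 0.77168, giving −½ ln(0.77168) = 0.129593.
1 − 2Q = 0.956092, giving −¼ ln(0.956092) = 0.011225.
d = 0.129593 + 0.011225 = 0.140818.
Under a molecular clock d = 2μt, so t = d/(2μ) = 0.140818 / (2 × 0.0196) = 3.59 Myr.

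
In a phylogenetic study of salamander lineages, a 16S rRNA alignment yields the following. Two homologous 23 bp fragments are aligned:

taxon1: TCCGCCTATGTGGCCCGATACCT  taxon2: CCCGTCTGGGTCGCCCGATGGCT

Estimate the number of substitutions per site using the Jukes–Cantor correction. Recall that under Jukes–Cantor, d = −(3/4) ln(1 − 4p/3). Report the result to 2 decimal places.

The sequences differ at 7 of 23 sites (1, 5, 8, 9, 12, 20, 21), so p = 7/23 ≈ 0.304348.
d = −(3/4) ln(1 − 4p/3) = −0.75 ln(1 − 0.405797) = −0.75 ln(0.594203)
  = −0.75 × (-0.520534) = 0.390401 substitutions/site.

0.39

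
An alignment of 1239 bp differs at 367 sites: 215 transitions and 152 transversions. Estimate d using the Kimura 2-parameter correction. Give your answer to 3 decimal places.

P = 215/1239 ≈ 0.173527 and Q = 152/1239 ≈ 0.12268.
Under the Kimura two-parameter model, d = −½ ln(1 − 2P − Q) − ¼ ln(1 − 2Q).
1 − 2P − Q = 0.530266, giving −½ ln(0.530266) = 0.317188.
1 − 2Q = 0.75464, giving −¼ ln(0.75464) = 0.070379.
d = 0.317188 + 0.070379 = 0.387567.

0.388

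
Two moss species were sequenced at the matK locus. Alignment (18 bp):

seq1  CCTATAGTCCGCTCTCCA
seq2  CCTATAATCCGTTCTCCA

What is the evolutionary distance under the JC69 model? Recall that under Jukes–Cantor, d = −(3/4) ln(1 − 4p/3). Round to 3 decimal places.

0.120

The sequences differ at 2 of 18 sites (7, 12), so p = 2/18 ≈ 0.111111.
d = −(3/4) ln(1 − 4p/3) = −0.75 ln(1 − 0.148148) = −0.75 ln(0.851852)
  = −0.75 × (-0.160342) = 0.120257 substitutions/site.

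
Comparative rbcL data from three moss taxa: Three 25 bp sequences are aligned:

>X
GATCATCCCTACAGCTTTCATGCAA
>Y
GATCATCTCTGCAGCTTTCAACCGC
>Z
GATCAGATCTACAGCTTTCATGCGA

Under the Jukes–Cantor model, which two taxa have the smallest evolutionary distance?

X–Y: 6/25 differ, p = 0.240, d = 0.289.
X–Z: 4/25 differ, p = 0.160, d = 0.180.
Y–Z: 6/25 differ, p = 0.240, d = 0.289.
The smallest distance is between X and Z.

X and Z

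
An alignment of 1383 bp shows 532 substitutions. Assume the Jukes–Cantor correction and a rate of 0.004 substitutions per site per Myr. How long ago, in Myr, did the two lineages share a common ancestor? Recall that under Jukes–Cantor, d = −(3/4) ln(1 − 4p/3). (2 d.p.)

67.43

p = 532/1383 ≈ 0.384671.
d = −(3/4) ln(1 − 4p/3) = −0.75 ln(1 − 0.512895) = −0.75 ln(0.487105)
  = −0.75 × (-0.719276) = 0.539457 substitutions/site.
Under a molecular clock d = 2μt, so t = d/(2μ) = 0.539457 / (2 × 0.004) = 67.43 Myr.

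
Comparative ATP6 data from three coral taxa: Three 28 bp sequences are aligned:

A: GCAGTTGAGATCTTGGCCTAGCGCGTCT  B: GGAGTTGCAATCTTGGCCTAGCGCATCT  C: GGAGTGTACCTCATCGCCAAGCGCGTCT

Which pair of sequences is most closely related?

A and B

A–B: 4/28 differ, p = 0.143, d = 0.158.
A–C: 8/28 differ, p = 0.286, d = 0.360.
B–C: 9/28 differ, p = 0.321, d = 0.420.
The smallest distance is between A and B.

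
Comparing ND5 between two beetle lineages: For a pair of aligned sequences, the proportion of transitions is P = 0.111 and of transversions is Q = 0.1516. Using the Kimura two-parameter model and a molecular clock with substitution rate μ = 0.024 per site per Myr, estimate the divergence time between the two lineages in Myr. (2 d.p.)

6.75

Under the Kimura two-parameter model, d = −½ ln(1 − 2P − Q) − ¼ ln(1 − 2Q).
1 − 2P − Q = 0.6264, giving −½ ln(0.6264) = 0.233883.
1 − 2Q = 0.6968, giving −¼ ln(0.6968) = 0.090314.
d = 0.233883 + 0.090314 = 0.324197.
Under a molecular clock d = 2μt, so t = d/(2μ) = 0.324197 / (2 × 0.024) = 6.75 Myr.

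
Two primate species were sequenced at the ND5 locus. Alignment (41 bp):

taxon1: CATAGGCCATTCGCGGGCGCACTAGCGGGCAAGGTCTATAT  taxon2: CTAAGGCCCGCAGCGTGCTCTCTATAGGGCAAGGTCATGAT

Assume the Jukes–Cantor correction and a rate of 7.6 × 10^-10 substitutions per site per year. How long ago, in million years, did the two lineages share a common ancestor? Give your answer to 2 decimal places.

The sequences differ at 14 of 41 sites, so p = 14/41 ≈ 0.341463.
d = −(3/4) ln(1 − 4p/3) = −0.75 ln(1 − 0.455284) = −0.75 ln(0.544716)
  = −0.75 × (-0.607491) = 0.455618 substitutions/site.
Under a molecular clock d = 2μt, so t = d/(2μ) = 0.455618 / (2 × 7.6 × 10^-10) = 299.75 million years.

299.75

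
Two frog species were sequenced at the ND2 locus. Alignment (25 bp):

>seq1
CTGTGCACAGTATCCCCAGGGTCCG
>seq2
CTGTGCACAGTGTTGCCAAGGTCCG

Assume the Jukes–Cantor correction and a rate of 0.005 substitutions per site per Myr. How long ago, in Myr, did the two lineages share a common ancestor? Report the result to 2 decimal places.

The sequences differ at 4 of 25 sites (12, 14, 15, 19), so p = 4/25 = 0.16.
d = −(3/4) ln(1 − 4p/3) = −0.75 ln(1 − 0.213333) = −0.75 ln(0.786667)
  = −0.75 × (-0.239950) = 0.179963 substitutions/site.
Under a molecular clock d = 2μt, so t = d/(2μ) = 0.179963 / (2 × 0.005) = 18.00 Myr.

18.00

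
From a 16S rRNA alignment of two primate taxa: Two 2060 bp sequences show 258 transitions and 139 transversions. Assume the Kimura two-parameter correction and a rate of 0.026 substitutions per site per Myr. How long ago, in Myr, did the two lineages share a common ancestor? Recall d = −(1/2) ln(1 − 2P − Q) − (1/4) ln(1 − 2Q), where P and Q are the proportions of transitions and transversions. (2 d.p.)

4.38

P = 258/2060 ≈ 0.125243 and Q = 139/2060 ≈ 0.067476.
Under the Kimura two-parameter model, d = −½ ln(1 − 2P − Q) − ¼ ln(1 − 2Q).
1 − 2P − Q = 0.682038, giving −½ ln(0.682038) = 0.191335.
1 − 2Q = 0.865048, giving −¼ ln(0.865048) = 0.036243.
d = 0.191335 + 0.036243 = 0.227578.
Under a molecular clock d = 2μt, so t = d/(2μ) = 0.227578 / (2 × 0.026) = 4.38 Myr.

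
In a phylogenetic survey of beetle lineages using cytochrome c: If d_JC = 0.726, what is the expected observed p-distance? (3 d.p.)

p = (3/4)(1 − e^(−4d/3)) = 0.75 × (1 − e^(-0.968)) = 0.75 × (1 − 0.379842) = 0.465119.

0.465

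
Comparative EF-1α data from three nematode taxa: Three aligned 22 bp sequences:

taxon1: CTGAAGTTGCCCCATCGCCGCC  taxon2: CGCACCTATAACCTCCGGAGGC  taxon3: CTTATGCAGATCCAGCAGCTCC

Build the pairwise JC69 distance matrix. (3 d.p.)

taxon1–taxon2: 13/22 sites differ → p ≈ 0.590909, d = −0.75 ln(1 − 0.787879) = 1.162949 ≈ 1.163.
taxon1–taxon3: 10/22 sites differ → p ≈ 0.454545, d = −0.75 ln(1 − 0.60606) = 0.698667 ≈ 0.699.
taxon2–taxon3: 13/22 sites differ → p ≈ 0.590909, d = −0.75 ln(1 − 0.787879) = 1.162949 ≈ 1.163.

d(taxon1,taxon2) = 1.163, d(taxon1,taxon3) = 0.699, d(taxon2,taxon3) = 1.163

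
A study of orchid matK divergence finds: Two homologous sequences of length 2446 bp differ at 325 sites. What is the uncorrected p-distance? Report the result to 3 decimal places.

0.133

p = 325/2446 = 0.132869… ≈ 0.133 (to 3 d.p.).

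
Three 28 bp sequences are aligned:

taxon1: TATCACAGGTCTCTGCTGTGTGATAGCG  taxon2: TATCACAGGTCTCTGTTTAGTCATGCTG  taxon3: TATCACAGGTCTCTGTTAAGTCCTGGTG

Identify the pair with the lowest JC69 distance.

taxon2 and taxon3

taxon1–taxon2: 7/28 differ, p = 0.250, d = 0.304.
taxon1–taxon3: 7/28 differ, p = 0.250, d = 0.304.
taxon2–taxon3: 3/28 differ, p = 0.107, d = 0.116.
The smallest distance is between taxon2 and taxon3.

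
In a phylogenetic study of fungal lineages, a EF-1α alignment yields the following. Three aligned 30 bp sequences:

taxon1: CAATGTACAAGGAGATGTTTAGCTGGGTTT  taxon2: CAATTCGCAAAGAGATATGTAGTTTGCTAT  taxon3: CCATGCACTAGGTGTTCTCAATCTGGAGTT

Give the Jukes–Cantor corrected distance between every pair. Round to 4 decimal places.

taxon1–taxon2: 10/30 sites differ → p ≈ 0.333333, d = −0.75 ln(1 − 0.444444) = 0.440839 ≈ 0.4408.
taxon1–taxon3: 11/30 sites differ → p ≈ 0.366667, d = −0.75 ln(1 − 0.488889) = 0.503376 ≈ 0.5034.
taxon2–taxon3: 16/30 sites differ → p ≈ 0.533333, d = −0.75 ln(1 − 0.711111) = 0.931285 ≈ 0.9313.

d(taxon1,taxon2) = 0.4408, d(taxon1,taxon3) = 0.5034, d(taxon2,taxon3) = 0.9313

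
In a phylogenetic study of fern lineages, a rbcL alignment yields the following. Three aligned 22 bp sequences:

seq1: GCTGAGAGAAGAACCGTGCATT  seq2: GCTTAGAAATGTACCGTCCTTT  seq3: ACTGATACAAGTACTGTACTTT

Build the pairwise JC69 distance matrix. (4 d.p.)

d(seq1,seq2) = 0.3390, d(seq1,seq3) = 0.4141, d(seq2,seq3) = 0.4141

seq1–seq2: 6/22 sites differ → p ≈ 0.272727, d = −0.75 ln(1 − 0.363636) = 0.338988 ≈ 0.3390.
seq1–seq3: 7/22 sites differ → p ≈ 0.318182, d = −0.75 ln(1 − 0.424243) = 0.414052 ≈ 0.4141.
seq2–seq3: 7/22 sites differ → p ≈ 0.318182, d = −0.75 ln(1 − 0.424243) = 0.414052 ≈ 0.4141.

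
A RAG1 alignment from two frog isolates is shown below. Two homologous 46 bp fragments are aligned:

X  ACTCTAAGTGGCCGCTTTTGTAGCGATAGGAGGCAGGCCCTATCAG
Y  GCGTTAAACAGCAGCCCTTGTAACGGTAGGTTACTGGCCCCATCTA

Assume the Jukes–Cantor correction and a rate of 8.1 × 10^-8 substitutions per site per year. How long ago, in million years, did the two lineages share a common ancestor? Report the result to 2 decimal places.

The sequences differ at 18 of 46 sites, so p = 18/46 ≈ 0.391304.
d = −(3/4) ln(1 − 4p/3) = −0.75 ln(1 − 0.521739) = −0.75 ln(0.478261)
  = −0.75 × (-0.737599) = 0.553199 substitutions/site.
Under a molecular clock d = 2μt, so t = d/(2μ) = 0.553199 / (2 × 8.1 × 10^-8) = 3.41 million years.

3.41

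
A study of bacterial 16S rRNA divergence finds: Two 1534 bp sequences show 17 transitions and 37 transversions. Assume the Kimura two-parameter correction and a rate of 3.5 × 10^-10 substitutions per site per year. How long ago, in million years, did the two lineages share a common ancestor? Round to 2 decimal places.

51.51

P = 17/1534 ≈ 0.011082 and Q = 37/1534 ≈ 0.02412.
Under the Kimura two-parameter model, d = −½ ln(1 − 2P − Q) − ¼ ln(1 − 2Q).
1 − 2P − Q = 0.953716, giving −½ ln(0.953716) = 0.023695.
1 − 2Q = 0.95176, giving −¼ ln(0.95176) = 0.012361.
d = 0.023695 + 0.012361 = 0.036056.
Under a molecular clock d = 2μt, so t = d/(2μ) = 0.036056 / (2 × 3.5 × 10^-10) = 51.51 million years.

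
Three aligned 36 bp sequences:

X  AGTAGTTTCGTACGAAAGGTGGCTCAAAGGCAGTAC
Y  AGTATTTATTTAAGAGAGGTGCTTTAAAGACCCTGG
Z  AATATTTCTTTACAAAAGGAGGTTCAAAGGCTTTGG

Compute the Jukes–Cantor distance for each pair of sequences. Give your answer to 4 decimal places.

d(X,Y) = 0.5482, d(X,Z) = 0.4408, d(Y,Z) = 0.3924

X–Y: 14/36 sites differ → p ≈ 0.388889, d = −0.75 ln(1 − 0.518519) = 0.548166 ≈ 0.5482.
X–Z: 12/36 sites differ → p ≈ 0.333333, d = −0.75 ln(1 − 0.444444) = 0.440839 ≈ 0.4408.
Y–Z: 11/36 sites differ → p ≈ 0.305556, d = −0.75 ln(1 − 0.407408) = 0.392437 ≈ 0.3924.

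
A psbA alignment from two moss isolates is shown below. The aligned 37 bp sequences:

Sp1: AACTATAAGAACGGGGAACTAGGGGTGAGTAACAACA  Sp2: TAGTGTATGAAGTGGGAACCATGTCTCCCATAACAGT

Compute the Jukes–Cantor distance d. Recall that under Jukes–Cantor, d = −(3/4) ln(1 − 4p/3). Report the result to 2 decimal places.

0.87

The sequences differ at 19 of 37 sites, so p = 19/37 ≈ 0.513514.
d = −(3/4) ln(1 − 4p/3) = −0.75 ln(1 − 0.684685) = −0.75 ln(0.315315)
  = −0.75 × (-1.154183) = 0.865637 substitutions/site.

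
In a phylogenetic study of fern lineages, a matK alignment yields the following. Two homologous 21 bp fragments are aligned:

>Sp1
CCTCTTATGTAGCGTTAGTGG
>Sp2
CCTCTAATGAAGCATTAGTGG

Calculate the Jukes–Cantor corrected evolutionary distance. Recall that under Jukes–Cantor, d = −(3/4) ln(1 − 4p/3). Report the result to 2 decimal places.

The sequences differ at 3 of 21 sites (6, 10, 14), so p = 3/21 ≈ 0.142857.
d = −(3/4) ln(1 − 4p/3) = −0.75 ln(1 − 0.190476) = −0.75 ln(0.809524)
  = −0.75 × (-0.211309) = 0.158482 substitutions/site.

0.16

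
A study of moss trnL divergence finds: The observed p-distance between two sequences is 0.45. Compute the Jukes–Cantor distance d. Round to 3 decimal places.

0.687

d = −(3/4) ln(1 − 4p/3) = −0.75 ln(1 − 0.6) = −0.75 ln(0.4)
  = −0.75 × (-0.916291) = 0.687218 substitutions/site.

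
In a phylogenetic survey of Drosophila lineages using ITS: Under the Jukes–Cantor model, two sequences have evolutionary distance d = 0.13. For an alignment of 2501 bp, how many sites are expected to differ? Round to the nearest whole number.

Invert JC69: p = (3/4)(1 − e^(−4d/3)) = 0.75 × (1 − e^(-0.173333)) = 0.75 × (1 − 0.840858) = 0.119357.
Expected differing sites = pL ≈ 0.119357 × 2501 = 298.511857 ≈ 299.

299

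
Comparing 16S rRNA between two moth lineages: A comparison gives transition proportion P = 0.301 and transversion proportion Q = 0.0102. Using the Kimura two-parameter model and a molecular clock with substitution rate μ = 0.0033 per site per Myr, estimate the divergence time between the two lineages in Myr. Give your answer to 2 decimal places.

Under the Kimura two-parameter model, d = −½ ln(1 − 2P − Q) − ¼ ln(1 − 2Q).
1 − 2P − Q = 0.3878, giving −½ ln(0.3878) = 0.473633.
1 − 2Q = 0.9796, giving −¼ ln(0.9796) = 0.005153.
d = 0.473633 + 0.005153 = 0.478786.
Under a molecular clock d = 2μt, so t = d/(2μ) = 0.478786 / (2 × 0.0033) = 72.54 Myr.

72.54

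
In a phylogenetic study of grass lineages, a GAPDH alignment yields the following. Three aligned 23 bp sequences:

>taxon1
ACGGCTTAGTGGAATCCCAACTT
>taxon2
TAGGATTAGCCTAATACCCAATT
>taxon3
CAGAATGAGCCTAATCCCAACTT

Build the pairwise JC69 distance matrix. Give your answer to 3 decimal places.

taxon1–taxon2: 9/23 sites differ → p ≈ 0.391304, d = −0.75 ln(1 − 0.521739) = 0.553199 ≈ 0.553.
taxon1–taxon3: 8/23 sites differ → p ≈ 0.347826, d = −0.75 ln(1 − 0.463768) = 0.467391 ≈ 0.467.
taxon2–taxon3: 6/23 sites differ → p ≈ 0.26087, d = −0.75 ln(1 − 0.347827) = 0.320584 ≈ 0.321.

d(taxon1,taxon2) = 0.553, d(taxon1,taxon3) = 0.467, d(taxon2,taxon3) = 0.321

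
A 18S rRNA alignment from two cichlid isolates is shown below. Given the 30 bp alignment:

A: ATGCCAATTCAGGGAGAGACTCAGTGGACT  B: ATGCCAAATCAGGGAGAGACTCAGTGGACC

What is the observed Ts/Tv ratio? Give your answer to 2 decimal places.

Transitions are A↔G and C↔T; transversions are all other mismatches.
Transitions: 1. Transversions: 1.
R = 1/1 = 1.00.

1.00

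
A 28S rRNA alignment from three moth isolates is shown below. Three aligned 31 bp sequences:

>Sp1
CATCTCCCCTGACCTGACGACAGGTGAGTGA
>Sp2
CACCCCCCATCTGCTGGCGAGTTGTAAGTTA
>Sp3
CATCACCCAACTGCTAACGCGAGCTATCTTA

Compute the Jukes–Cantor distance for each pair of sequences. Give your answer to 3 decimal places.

Sp1–Sp2: 12/31 sites differ → p ≈ 0.387097, d = −0.75 ln(1 − 0.516129) = 0.544453 ≈ 0.544.
Sp1–Sp3: 14/31 sites differ → p ≈ 0.451613, d = −0.75 ln(1 − 0.602151) = 0.691262 ≈ 0.691.
Sp2–Sp3: 11/31 sites differ → p ≈ 0.354839, d = −0.75 ln(1 − 0.473119) = 0.480585 ≈ 0.481.

d(Sp1,Sp2) = 0.544, d(Sp1,Sp3) = 0.691, d(Sp2,Sp3) = 0.481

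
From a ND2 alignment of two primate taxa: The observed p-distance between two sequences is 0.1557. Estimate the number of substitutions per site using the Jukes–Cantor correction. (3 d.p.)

0.175

d = −(3/4) ln(1 − 4p/3) = −0.75 ln(1 − 0.2076) = −0.75 ln(0.7924)
  = −0.75 × (-0.232689) = 0.174517 substitutions/site.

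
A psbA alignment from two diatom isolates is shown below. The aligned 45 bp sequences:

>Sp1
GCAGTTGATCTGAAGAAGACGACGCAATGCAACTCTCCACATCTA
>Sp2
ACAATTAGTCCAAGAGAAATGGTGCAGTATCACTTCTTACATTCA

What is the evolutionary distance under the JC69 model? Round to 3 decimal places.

The sequences differ at 23 of 45 sites, so p = 23/45 ≈ 0.511111.
d = −(3/4) ln(1 − 4p/3) = −0.75 ln(1 − 0.681481) = −0.75 ln(0.318519)
  = −0.75 × (-1.144073) = 0.858055 substitutions/site.

0.858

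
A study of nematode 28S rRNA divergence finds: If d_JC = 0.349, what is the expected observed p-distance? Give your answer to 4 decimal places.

p = (3/4)(1 − e^(−4d/3)) = 0.75 × (1 − e^(-0.465333)) = 0.75 × (1 − 0.627926) = 0.279056.

0.2791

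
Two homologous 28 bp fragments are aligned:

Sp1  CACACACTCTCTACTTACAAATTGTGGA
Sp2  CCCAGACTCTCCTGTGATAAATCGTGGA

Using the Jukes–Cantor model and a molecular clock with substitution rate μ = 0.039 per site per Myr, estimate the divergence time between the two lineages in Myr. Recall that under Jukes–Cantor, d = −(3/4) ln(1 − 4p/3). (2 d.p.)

4.61

The sequences differ at 8 of 28 sites (2, 5, 12, 13, 14, 16, 18, 23), so p = 8/28 ≈ 0.285714.
d = −(3/4) ln(1 − 4p/3) = −0.75 ln(1 − 0.380952) = −0.75 ln(0.619048)
  = −0.75 × (-0.479572) = 0.359679 substitutions/site.
Under a molecular clock d = 2μt, so t = d/(2μ) = 0.359679 / (2 × 0.039) = 4.61 Myr.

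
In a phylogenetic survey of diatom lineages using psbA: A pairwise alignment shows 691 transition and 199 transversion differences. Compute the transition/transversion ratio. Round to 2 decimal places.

R = 691/199 = 3.472361… ≈ 3.47 (to 2 d.p.).

3.47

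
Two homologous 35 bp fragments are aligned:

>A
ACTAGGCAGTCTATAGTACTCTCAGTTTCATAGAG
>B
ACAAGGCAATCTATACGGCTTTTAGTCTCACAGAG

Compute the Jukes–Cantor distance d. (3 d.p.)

The sequences differ at 9 of 35 sites (3, 9, 16, 17, 18, 21, 23, 27, 31), so p = 9/35 ≈ 0.257143.
d = −(3/4) ln(1 − 4p/3) = −0.75 ln(1 − 0.342857) = −0.75 ln(0.657143)
  = −0.75 × (-0.419854) = 0.314891 substitutions/site.

0.315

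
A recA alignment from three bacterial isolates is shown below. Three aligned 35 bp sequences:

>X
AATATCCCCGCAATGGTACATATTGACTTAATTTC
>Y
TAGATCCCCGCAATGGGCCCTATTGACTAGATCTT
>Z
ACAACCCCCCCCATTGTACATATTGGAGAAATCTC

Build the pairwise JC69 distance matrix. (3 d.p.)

d(X,Y) = 0.315, d(X,Z) = 0.407, d(Y,Z) = 0.635

X–Y: 9/35 sites differ → p ≈ 0.257143, d = −0.75 ln(1 − 0.342857) = 0.314890 ≈ 0.315.
X–Z: 11/35 sites differ → p ≈ 0.314286, d = −0.75 ln(1 − 0.419048) = 0.407315 ≈ 0.407.
Y–Z: 15/35 sites differ → p ≈ 0.428571, d = −0.75 ln(1 − 0.571428) = 0.635472 ≈ 0.635.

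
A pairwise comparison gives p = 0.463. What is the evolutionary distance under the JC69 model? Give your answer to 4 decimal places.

0.7204

d = −(3/4) ln(1 − 4p/3) = −0.75 ln(1 − 0.617333) = −0.75 ln(0.382667)
  = −0.75 × (-0.960590) = 0.720443 substitutions/site.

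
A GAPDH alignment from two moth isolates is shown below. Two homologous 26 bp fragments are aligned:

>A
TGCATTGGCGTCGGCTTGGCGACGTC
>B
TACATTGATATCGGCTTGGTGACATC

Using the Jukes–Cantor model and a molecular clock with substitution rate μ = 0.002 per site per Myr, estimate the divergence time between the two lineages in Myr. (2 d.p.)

The sequences differ at 6 of 26 sites (2, 8, 9, 10, 20, 24), so p = 6/26 ≈ 0.230769.
d = −(3/4) ln(1 − 4p/3) = −0.75 ln(1 − 0.307692) = −0.75 ln(0.692308)
  = −0.75 × (-0.367724) = 0.275793 substitutions/site.
Under a molecular clock d = 2μt, so t = d/(2μ) = 0.275793 / (2 × 0.002) = 68.95 Myr.

68.95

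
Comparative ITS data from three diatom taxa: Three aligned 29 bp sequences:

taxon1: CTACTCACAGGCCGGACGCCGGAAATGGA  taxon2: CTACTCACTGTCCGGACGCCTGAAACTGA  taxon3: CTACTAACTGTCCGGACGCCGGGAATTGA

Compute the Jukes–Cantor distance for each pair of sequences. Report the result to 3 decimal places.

taxon1–taxon2: 5/29 sites differ → p ≈ 0.172414, d = −0.75 ln(1 − 0.229885) = 0.195912 ≈ 0.196.
taxon1–taxon3: 5/29 sites differ → p ≈ 0.172414, d = −0.75 ln(1 − 0.229885) = 0.195912 ≈ 0.196.
taxon2–taxon3: 4/29 sites differ → p ≈ 0.137931, d = −0.75 ln(1 − 0.183908) = 0.152421 ≈ 0.152.

d(taxon1,taxon2) = 0.196, d(taxon1,taxon3) = 0.196, d(taxon2,taxon3) = 0.152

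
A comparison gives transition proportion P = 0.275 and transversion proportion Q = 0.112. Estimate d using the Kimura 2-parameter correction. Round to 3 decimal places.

Under the Kimura two-parameter model, d = −½ ln(1 − 2P − Q) − ¼ ln(1 − 2Q).
1 − 2P − Q = 0.338, giving −½ ln(0.338) = 0.542355.
1 − 2Q = 0.776, giving −¼ ln(0.776) = 0.063401.
d = 0.542355 + 0.063401 = 0.605756.

0.606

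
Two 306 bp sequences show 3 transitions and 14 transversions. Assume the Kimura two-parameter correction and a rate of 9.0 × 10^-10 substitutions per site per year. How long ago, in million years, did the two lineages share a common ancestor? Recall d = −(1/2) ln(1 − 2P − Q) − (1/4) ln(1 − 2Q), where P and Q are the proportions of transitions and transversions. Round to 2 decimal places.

32.10

P = 3/306 ≈ 0.009804 and Q = 14/306 ≈ 0.045752.
Under the Kimura two-parameter model, d = −½ ln(1 − 2P − Q) − ¼ ln(1 − 2Q).
1 − 2P − Q = 0.93464, giving −½ ln(0.93464) = 0.033797.
1 − 2Q = 0.908496, giving −¼ ln(0.908496) = 0.023991.
d = 0.033797 + 0.023991 = 0.057788.
Under a molecular clock d = 2μt, so t = d/(2μ) = 0.057788 / (2 × 9.0 × 10^-10) = 32.10 million years.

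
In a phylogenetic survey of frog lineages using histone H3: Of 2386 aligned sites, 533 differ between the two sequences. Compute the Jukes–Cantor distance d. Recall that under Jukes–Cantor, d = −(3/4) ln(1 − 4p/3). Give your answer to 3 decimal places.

0.265

p = 533/2386 ≈ 0.223386.
d = −(3/4) ln(1 − 4p/3) = −0.75 ln(1 − 0.297848) = −0.75 ln(0.702152)
  = −0.75 × (-0.353605) = 0.265204 substitutions/site.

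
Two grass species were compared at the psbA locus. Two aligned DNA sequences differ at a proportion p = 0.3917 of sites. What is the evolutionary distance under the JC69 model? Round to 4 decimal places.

d = −(3/4) ln(1 − 4p/3) = −0.75 ln(1 − 0.522267) = −0.75 ln(0.477733)
  = −0.75 × (-0.738703) = 0.554027 substitutions/site.

0.5540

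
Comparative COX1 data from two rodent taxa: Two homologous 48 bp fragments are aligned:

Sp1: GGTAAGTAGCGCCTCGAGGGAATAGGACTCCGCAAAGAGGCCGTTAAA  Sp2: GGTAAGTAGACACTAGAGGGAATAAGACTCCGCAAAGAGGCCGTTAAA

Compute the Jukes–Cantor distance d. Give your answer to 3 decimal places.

The sequences differ at 5 of 48 sites (10, 11, 12, 15, 25), so p = 5/48 ≈ 0.104167.
d = −(3/4) ln(1 − 4p/3) = −0.75 ln(1 − 0.138889) = −0.75 ln(0.861111)
  = −0.75 × (-0.149532) = 0.112149 substitutions/site.

0.112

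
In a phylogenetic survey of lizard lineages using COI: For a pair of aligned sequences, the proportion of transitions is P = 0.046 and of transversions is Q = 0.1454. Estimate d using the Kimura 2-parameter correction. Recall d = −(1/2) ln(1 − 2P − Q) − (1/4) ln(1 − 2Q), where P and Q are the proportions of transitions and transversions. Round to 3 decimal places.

0.221

Under the Kimura two-parameter model, d = −½ ln(1 − 2P − Q) − ¼ ln(1 − 2Q).
1 − 2P − Q = 0.7626, giving −½ ln(0.7626) = 0.135511.
1 − 2Q = 0.7092, giving −¼ ln(0.7092) = 0.085904.
d = 0.135511 + 0.085904 = 0.221415.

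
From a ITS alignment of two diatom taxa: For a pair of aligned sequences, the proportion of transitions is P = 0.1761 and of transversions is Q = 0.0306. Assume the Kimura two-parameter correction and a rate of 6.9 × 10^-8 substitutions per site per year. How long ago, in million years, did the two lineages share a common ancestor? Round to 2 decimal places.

Under the Kimura two-parameter model, d = −½ ln(1 − 2P − Q) − ¼ ln(1 − 2Q).
1 − 2P − Q = 0.6172, giving −½ ln(0.6172) = 0.241281.
1 − 2Q = 0.9388, giving −¼ ln(0.9388) = 0.015788.
d = 0.241281 + 0.015788 = 0.257069.
Under a molecular clock d = 2μt, so t = d/(2μ) = 0.257069 / (2 × 6.9 × 10^-8) = 1.86 million years.

1.86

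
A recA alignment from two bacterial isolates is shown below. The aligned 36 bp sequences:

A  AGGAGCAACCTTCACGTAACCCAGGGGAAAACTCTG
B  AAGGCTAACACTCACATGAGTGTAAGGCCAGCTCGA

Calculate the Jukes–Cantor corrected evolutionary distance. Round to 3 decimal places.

0.912

The sequences differ at 19 of 36 sites, so p = 19/36 ≈ 0.527778.
d = −(3/4) ln(1 − 4p/3) = −0.75 ln(1 − 0.703704) = −0.75 ln(0.296296)
  = −0.75 × (-1.216396) = 0.912297 substitutions/site.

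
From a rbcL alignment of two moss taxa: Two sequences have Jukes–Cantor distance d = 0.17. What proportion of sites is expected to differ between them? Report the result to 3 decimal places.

p = (3/4)(1 − e^(−4d/3)) = 0.75 × (1 − e^(-0.226667)) = 0.75 × (1 − 0.797186) = 0.152111.

0.152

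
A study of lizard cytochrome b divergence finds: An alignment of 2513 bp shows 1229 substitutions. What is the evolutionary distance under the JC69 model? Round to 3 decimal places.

p = 1229/2513 ≈ 0.489057.
d = −(3/4) ln(1 − 4p/3) = −0.75 ln(1 − 0.652076) = −0.75 ln(0.347924)
  = −0.75 × (-1.055771) = 0.791828 substitutions/site.

0.792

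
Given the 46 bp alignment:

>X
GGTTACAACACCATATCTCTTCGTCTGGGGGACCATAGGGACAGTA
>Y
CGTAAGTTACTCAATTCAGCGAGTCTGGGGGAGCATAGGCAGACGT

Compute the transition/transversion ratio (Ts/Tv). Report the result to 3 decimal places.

0.105

Transitions are A↔G and C↔T; transversions are all other mismatches.
Transitions: 2. Transversions: 19.
R = 2/19 = 0.105263… ≈ 0.105 (to 3 d.p.).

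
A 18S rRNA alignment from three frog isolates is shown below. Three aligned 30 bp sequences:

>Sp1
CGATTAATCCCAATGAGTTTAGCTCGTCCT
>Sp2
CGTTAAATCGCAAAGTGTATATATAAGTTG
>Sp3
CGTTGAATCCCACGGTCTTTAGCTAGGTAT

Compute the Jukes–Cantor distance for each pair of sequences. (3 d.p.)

d(Sp1,Sp2) = 0.730, d(Sp1,Sp3) = 0.441, d(Sp2,Sp3) = 0.503

Sp1–Sp2: 14/30 sites differ → p ≈ 0.466667, d = −0.75 ln(1 − 0.622223) = 0.730088 ≈ 0.730.
Sp1–Sp3: 10/30 sites differ → p ≈ 0.333333, d = −0.75 ln(1 − 0.444444) = 0.440839 ≈ 0.441.
Sp2–Sp3: 11/30 sites differ → p ≈ 0.366667, d = −0.75 ln(1 − 0.488889) = 0.503376 ≈ 0.503.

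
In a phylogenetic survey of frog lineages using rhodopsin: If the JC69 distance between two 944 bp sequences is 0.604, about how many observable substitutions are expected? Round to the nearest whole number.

392

Invert JC69: p = (3/4)(1 − e^(−4d/3)) = 0.75 × (1 − e^(-0.805333)) = 0.75 × (1 − 0.446939) = 0.414796.
Expected differing sites = pL ≈ 0.414796 × 944 = 391.567424 ≈ 392.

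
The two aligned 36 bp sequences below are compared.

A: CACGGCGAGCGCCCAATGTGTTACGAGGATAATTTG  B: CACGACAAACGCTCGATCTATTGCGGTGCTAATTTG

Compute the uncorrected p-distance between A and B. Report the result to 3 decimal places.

The sequences differ at 11 of 36 positions.
p = 11/36 = 0.305555… ≈ 0.306 (to 3 d.p.).

0.306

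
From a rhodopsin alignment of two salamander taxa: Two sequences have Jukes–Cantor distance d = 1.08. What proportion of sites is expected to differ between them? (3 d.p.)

0.572

p = (3/4)(1 − e^(−4d/3)) = 0.75 × (1 − e^(-1.44)) = 0.75 × (1 − 0.236928) = 0.572304.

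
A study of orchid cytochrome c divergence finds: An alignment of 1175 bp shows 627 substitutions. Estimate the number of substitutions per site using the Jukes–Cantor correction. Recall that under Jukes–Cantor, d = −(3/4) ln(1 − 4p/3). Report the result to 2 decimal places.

0.93

p = 627/1175 ≈ 0.533617.
d = −(3/4) ln(1 − 4p/3) = −0.75 ln(1 − 0.711489) = −0.75 ln(0.288511)
  = −0.75 × (-1.243022) = 0.932267 substitutions/site.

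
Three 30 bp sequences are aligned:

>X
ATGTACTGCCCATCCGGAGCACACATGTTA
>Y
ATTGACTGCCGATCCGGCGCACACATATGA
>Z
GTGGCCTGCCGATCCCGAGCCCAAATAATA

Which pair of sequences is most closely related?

X–Y: 6/30 differ, p = 0.200, d = 0.233.
X–Z: 9/30 differ, p = 0.300, d = 0.383.
Y–Z: 9/30 differ, p = 0.300, d = 0.383.
The smallest distance is between X and Y.

X and Y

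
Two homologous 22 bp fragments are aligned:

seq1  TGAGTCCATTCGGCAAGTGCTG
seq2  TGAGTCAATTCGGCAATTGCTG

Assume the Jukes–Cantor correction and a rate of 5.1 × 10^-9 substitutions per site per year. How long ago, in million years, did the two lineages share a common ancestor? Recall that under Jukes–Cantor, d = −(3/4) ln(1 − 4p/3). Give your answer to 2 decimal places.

The sequences differ at 2 of 22 sites (7, 17), so p = 2/22 ≈ 0.090909.
d = −(3/4) ln(1 − 4p/3) = −0.75 ln(1 − 0.121212) = −0.75 ln(0.878788)
  = −0.75 × (-0.129212) = 0.096909 substitutions/site.
Under a molecular clock d = 2μt, so t = d/(2μ) = 0.096909 / (2 × 5.1 × 10^-9) = 9.50 million years.

9.50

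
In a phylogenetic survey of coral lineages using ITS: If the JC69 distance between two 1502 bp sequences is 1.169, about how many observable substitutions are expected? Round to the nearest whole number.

Invert JC69: p = (3/4)(1 − e^(−4d/3)) = 0.75 × (1 − e^(-1.558667)) = 0.75 × (1 − 0.210416) = 0.592188.
Expected differing sites = pL ≈ 0.592188 × 1502 = 889.466376 ≈ 889.

889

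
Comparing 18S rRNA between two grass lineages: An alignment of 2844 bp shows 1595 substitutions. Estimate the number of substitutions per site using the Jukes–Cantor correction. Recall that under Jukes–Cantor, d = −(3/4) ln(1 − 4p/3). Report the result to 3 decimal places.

1.033

p = 1595/2844 ≈ 0.56083.
d = −(3/4) ln(1 − 4p/3) = −0.75 ln(1 − 0.747773) = −0.75 ln(0.252227)
  = −0.75 × (-1.377426) = 1.033070 substitutions/site.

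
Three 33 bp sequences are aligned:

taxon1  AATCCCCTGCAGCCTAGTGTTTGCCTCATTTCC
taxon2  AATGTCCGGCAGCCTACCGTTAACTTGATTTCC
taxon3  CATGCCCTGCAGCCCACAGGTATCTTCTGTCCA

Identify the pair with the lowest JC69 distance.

taxon1–taxon2: 9/33 differ, p = 0.273, d = 0.339.
taxon1–taxon3: 13/33 differ, p = 0.394, d = 0.559.
taxon2–taxon3: 12/33 differ, p = 0.364, d = 0.497.
The smallest distance is between taxon1 and taxon2.

taxon1 and taxon2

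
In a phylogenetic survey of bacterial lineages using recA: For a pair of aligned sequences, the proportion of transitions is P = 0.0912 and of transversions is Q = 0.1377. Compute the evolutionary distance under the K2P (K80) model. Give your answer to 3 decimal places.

Under the Kimura two-parameter model, d = −½ ln(1 − 2P − Q) − ¼ ln(1 − 2Q).
1 − 2P − Q = 0.6799, giving −½ ln(0.6799) = 0.192905.
1 − 2Q = 0.7246, giving −¼ ln(0.7246) = 0.080534.
d = 0.192905 + 0.080534 = 0.273439.

0.273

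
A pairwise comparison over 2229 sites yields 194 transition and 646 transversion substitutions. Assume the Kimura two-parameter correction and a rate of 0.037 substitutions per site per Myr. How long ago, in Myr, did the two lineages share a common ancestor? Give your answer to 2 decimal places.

7.14

P = 194/2229 ≈ 0.087035 and Q = 646/2229 ≈ 0.289816.
Under the Kimura two-parameter model, d = −½ ln(1 − 2P − Q) − ¼ ln(1 − 2Q).
1 − 2P − Q = 0.536114, giving −½ ln(0.536114) = 0.311704.
1 − 2Q = 0.420368, giving −¼ ln(0.420368) = 0.216656.
d = 0.311704 + 0.216656 = 0.528360.
Under a molecular clock d = 2μt, so t = d/(2μ) = 0.528360 / (2 × 0.037) = 7.14 Myr.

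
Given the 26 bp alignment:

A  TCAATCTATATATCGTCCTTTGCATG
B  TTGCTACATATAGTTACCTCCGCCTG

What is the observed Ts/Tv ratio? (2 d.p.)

1.00

Transitions are A↔G and C↔T; transversions are all other mismatches.
Transitions: 6. Transversions: 6.
R = 6/6 = 1.00.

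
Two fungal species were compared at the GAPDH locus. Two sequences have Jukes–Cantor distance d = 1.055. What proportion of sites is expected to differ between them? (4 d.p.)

p = (3/4)(1 − e^(−4d/3)) = 0.75 × (1 − e^(-1.406667)) = 0.75 × (1 − 0.244958) = 0.566282.

0.5663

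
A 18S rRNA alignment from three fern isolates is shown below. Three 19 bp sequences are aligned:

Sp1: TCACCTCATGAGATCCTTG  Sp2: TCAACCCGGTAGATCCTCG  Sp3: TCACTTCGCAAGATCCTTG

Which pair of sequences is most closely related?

Sp1–Sp2: 6/19 differ, p = 0.316, d = 0.410.
Sp1–Sp3: 4/19 differ, p = 0.211, d = 0.247.
Sp2–Sp3: 6/19 differ, p = 0.316, d = 0.410.
The smallest distance is between Sp1 and Sp3.

Sp1 and Sp3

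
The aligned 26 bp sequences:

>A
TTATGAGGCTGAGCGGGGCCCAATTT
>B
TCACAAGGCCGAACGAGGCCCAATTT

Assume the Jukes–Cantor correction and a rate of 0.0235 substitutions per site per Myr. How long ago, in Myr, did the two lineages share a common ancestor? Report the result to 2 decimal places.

5.87

The sequences differ at 6 of 26 sites (2, 4, 5, 10, 13, 16), so p = 6/26 ≈ 0.230769.
d = −(3/4) ln(1 − 4p/3) = −0.75 ln(1 − 0.307692) = −0.75 ln(0.692308)
  = −0.75 × (-0.367724) = 0.275793 substitutions/site.
Under a molecular clock d = 2μt, so t = d/(2μ) = 0.275793 / (2 × 0.0235) = 5.87 Myr.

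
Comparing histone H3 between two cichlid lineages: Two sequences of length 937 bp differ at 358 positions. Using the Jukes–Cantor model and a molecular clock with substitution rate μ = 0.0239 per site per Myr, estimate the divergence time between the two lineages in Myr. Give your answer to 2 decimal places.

11.17

p = 358/937 ≈ 0.38207.
d = −(3/4) ln(1 − 4p/3) = −0.75 ln(1 − 0.509427) = −0.75 ln(0.490573)
  = −0.75 × (-0.712181) = 0.534136 substitutions/site.
Under a molecular clock d = 2μt, so t = d/(2μ) = 0.534136 / (2 × 0.0239) = 11.17 Myr.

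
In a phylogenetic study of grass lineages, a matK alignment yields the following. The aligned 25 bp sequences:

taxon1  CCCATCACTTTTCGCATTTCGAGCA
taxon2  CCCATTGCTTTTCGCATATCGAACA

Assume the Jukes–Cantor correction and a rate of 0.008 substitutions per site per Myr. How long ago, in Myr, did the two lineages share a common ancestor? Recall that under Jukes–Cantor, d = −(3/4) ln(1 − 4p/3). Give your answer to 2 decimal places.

The sequences differ at 4 of 25 sites (6, 7, 18, 23), so p = 4/25 = 0.16.
d = −(3/4) ln(1 − 4p/3) = −0.75 ln(1 − 0.213333) = −0.75 ln(0.786667)
  = −0.75 × (-0.239950) = 0.179963 substitutions/site.
Under a molecular clock d = 2μt, so t = d/(2μ) = 0.179963 / (2 × 0.008) = 11.25 Myr.

11.25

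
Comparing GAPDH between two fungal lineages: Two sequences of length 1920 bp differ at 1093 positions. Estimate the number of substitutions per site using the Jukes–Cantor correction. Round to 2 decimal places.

1.07

p = 1093/1920 ≈ 0.569271.
d = −(3/4) ln(1 − 4p/3) = −0.75 ln(1 − 0.759028) = −0.75 ln(0.240972)
  = −0.75 × (-1.423075) = 1.067306 substitutions/site.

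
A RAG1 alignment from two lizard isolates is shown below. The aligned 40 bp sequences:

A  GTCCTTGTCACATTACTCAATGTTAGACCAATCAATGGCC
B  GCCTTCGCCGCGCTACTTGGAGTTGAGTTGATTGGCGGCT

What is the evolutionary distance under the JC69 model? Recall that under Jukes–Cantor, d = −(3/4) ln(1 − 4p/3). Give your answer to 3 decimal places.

The sequences differ at 22 of 40 sites, so p = 22/40 = 0.55.
d = −(3/4) ln(1 − 4p/3) = −0.75 ln(1 − 0.733333) = −0.75 ln(0.266667)
  = −0.75 × (-1.321755) = 0.991316 substitutions/site.

0.991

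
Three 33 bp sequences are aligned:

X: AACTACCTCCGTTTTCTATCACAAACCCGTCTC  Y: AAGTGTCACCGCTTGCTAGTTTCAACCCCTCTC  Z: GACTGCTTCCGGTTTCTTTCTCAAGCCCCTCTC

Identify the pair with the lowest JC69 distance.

X–Y: 12/33 differ, p = 0.364, d = 0.497.
X–Z: 8/33 differ, p = 0.242, d = 0.293.
Y–Z: 13/33 differ, p = 0.394, d = 0.559.
The smallest distance is between X and Z.

X and Z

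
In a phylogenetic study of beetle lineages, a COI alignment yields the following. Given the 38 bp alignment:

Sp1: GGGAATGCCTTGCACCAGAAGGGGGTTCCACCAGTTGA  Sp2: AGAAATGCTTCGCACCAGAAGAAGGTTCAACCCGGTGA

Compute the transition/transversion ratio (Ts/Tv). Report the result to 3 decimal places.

Transitions are A↔G and C↔T; transversions are all other mismatches.
Transitions: 6. Transversions: 3.
R = 6/3 = 2.000.

2.000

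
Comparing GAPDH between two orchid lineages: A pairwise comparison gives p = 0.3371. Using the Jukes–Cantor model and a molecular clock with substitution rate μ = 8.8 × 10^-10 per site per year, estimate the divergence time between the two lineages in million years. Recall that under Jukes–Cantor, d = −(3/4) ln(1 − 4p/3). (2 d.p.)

d = −(3/4) ln(1 − 4p/3) = −0.75 ln(1 − 0.449467) = −0.75 ln(0.550533)
  = −0.75 × (-0.596868) = 0.447651 substitutions/site.
Under a molecular clock d = 2μt, so t = d/(2μ) = 0.447651 / (2 × 8.8 × 10^-10) = 254.35 million years.

254.35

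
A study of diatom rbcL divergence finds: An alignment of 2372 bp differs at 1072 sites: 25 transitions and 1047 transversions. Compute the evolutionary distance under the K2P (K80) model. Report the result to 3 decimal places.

0.846

P = 25/2372 ≈ 0.01054 and Q = 1047/2372 ≈ 0.4414.
Under the Kimura two-parameter model, d = −½ ln(1 − 2P − Q) − ¼ ln(1 − 2Q).
1 − 2P − Q = 0.53752, giving −½ ln(0.53752) = 0.310395.
1 − 2Q = 0.1172, giving −¼ ln(0.1172) = 0.535968.
d = 0.310395 + 0.535968 = 0.846363.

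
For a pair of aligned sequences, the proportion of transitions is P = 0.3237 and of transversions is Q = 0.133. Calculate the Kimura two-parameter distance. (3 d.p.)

Under the Kimura two-parameter model, d = −½ ln(1 − 2P − Q) − ¼ ln(1 − 2Q).
1 − 2P − Q = 0.2196, giving −½ ln(0.2196) = 0.757974.
1 − 2Q = 0.734, giving −¼ ln(0.734) = 0.077312.
d = 0.757974 + 0.077312 = 0.835286.

0.835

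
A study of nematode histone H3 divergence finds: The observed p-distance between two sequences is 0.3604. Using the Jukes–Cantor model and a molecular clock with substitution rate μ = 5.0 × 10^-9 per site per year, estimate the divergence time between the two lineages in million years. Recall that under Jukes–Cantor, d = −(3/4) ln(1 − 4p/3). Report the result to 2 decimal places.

d = −(3/4) ln(1 − 4p/3) = −0.75 ln(1 − 0.480533) = −0.75 ln(0.519467)
  = −0.75 × (-0.654952) = 0.491214 substitutions/site.
Under a molecular clock d = 2μt, so t = d/(2μ) = 0.491214 / (2 × 5.0 × 10^-9) = 49.12 million years.

49.12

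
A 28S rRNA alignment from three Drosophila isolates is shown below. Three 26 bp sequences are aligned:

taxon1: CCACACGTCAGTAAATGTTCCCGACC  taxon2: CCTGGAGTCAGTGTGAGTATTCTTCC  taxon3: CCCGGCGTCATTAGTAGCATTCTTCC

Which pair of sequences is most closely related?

taxon1–taxon2: 13/26 differ, p = 0.500, d = 0.824.
taxon1–taxon3: 13/26 differ, p = 0.500, d = 0.824.
taxon2–taxon3: 7/26 differ, p = 0.269, d = 0.334.
The smallest distance is between taxon2 and taxon3.

taxon2 and taxon3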